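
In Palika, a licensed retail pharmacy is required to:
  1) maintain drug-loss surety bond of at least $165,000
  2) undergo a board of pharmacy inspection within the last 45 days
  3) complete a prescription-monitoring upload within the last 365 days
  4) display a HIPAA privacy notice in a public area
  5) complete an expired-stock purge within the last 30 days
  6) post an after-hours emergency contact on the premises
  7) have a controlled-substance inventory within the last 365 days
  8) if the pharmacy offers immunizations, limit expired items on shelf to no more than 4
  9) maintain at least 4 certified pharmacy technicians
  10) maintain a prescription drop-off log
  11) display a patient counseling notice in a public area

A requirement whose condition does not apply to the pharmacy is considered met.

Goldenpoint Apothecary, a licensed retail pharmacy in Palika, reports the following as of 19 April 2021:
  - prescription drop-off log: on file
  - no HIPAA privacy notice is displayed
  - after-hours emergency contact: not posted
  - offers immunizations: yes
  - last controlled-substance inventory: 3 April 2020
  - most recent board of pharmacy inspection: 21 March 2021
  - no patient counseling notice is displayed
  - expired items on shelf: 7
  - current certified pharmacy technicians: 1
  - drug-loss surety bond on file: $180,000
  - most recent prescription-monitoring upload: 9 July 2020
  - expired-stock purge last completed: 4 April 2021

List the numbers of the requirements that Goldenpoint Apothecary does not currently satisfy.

4, 6, 7, 8, 9, 11

1. drug-loss surety bond $180,000 ≥ $165,000 → met
2. board of pharmacy inspection 29 days ago vs limit 45 → met
3. prescription-monitoring upload 284 days ago vs limit 365 → met
4. HIPAA privacy notice absent → not met
5. expired-stock purge 15 days ago vs limit 30 → met
6. after-hours emergency contact absent → not met
7. controlled-substance inventory 381 days ago vs limit 365 → not met
8. condition 'offers immunizations' holds; expired items on shelf 7 > 4 → not met
9. certified pharmacy technicians 1 < 4 → not met
10. prescription drop-off log present → met
11. patient counseling notice absent → not met
Not met: 4, 6, 7, 8, 9, 11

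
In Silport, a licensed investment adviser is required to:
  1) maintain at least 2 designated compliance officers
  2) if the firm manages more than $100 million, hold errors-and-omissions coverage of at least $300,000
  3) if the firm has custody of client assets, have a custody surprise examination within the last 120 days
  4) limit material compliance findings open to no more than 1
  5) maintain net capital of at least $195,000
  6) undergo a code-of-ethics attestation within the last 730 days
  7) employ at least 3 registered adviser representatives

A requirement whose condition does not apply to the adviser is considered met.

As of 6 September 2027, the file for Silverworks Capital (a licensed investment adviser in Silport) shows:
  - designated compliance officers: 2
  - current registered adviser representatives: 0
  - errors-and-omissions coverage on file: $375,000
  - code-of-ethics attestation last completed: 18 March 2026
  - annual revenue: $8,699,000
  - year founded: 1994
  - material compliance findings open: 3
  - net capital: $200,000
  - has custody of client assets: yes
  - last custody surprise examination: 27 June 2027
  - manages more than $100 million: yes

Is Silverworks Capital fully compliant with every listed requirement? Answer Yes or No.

No

1. designated compliance officers 2 ≥ 2 → met
2. condition 'manages more than $100 million' holds; errors-and-omissions coverage $375,000 ≥ $300,000 → met
3. condition 'has custody of client assets' holds; custody surprise examination 71 days ago vs limit 120 → met
4. material compliance findings open 3 > 1 → not met
5. net capital $200,000 ≥ $195,000 → met
6. code-of-ethics attestation 537 days ago vs limit 730 → met
7. registered adviser representatives 0 < 3 → not met
Not met: 4, 7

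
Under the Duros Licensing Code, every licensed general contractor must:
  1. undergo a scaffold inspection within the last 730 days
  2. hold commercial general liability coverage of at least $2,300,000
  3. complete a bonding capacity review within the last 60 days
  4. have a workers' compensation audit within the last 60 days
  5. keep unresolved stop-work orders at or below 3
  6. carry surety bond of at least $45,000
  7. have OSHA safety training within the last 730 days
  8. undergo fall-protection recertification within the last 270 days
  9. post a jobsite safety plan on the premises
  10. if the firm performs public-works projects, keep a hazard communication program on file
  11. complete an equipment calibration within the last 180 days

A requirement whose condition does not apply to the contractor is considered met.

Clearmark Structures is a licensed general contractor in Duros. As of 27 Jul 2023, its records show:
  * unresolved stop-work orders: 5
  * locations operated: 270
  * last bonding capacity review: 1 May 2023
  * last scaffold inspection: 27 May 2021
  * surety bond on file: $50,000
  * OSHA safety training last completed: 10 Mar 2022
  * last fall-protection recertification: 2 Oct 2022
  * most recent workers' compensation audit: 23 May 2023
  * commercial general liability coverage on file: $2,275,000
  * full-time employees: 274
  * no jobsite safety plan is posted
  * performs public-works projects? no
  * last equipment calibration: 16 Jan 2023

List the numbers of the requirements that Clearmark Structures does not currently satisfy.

1. scaffold inspection 791 days ago vs limit 730 → not met
2. commercial general liability coverage $2,275,000 < $2,300,000 → not met
3. bonding capacity review 87 days ago vs limit 60 → not met
4. workers' compensation audit 65 days ago vs limit 60 → not met
5. unresolved stop-work orders 5 > 3 → not met
6. surety bond $50,000 ≥ $45,000 → met
7. OSHA safety training 504 days ago vs limit 730 → met
8. fall-protection recertification 298 days ago vs limit 270 → not met
9. jobsite safety plan absent → not met
10. condition 'performs public-works projects' does not hold → requirement n/a → met
11. equipment calibration 192 days ago vs limit 180 → not met
Not met: 1, 2, 3, 4, 5, 8, 9, 11

1, 2, 3, 4, 5, 8, 9, 11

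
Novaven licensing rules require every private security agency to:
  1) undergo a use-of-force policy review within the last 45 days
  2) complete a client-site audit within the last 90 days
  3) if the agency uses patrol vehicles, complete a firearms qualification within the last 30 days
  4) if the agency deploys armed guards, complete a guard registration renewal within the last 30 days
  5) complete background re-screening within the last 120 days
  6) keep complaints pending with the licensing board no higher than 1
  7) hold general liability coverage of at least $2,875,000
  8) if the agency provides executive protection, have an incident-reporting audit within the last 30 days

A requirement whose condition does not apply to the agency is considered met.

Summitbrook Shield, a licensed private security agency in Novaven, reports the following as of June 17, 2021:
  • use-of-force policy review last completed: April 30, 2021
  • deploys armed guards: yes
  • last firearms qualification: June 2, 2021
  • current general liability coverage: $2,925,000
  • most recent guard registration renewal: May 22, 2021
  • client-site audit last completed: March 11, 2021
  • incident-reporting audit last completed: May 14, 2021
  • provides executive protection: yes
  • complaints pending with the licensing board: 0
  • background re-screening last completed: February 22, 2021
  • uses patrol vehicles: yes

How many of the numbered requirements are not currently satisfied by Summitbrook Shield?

1. use-of-force policy review 48 days ago vs limit 45 → not met
2. client-site audit 98 days ago vs limit 90 → not met
3. condition 'uses patrol vehicles' holds; firearms qualification 15 days ago vs limit 30 → met
4. condition 'deploys armed guards' holds; guard registration renewal 26 days ago vs limit 30 → met
5. background re-screening 115 days ago vs limit 120 → met
6. complaints pending with the licensing board 0 ≤ 1 → met
7. general liability coverage $2,925,000 ≥ $2,875,000 → met
8. condition 'provides executive protection' holds; incident-reporting audit 34 days ago vs limit 30 → not met
Not met: 3 of 8

3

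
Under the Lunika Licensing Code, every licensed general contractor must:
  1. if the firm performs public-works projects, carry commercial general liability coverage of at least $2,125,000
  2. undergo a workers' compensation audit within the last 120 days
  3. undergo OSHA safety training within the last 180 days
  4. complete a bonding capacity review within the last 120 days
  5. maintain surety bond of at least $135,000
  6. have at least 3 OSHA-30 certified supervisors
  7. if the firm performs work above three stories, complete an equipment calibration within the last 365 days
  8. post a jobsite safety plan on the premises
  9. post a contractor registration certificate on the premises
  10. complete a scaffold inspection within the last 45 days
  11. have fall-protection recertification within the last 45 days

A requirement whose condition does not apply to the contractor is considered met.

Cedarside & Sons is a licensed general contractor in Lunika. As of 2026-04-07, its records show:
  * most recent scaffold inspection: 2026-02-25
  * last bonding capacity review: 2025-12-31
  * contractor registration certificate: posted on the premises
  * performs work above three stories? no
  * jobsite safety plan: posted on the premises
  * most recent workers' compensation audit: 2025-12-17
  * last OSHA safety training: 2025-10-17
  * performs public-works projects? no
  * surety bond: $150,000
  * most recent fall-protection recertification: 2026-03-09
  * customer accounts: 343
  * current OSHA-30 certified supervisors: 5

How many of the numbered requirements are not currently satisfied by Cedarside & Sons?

1. condition 'performs public-works projects' does not hold → requirement n/a → met
2. workers' compensation audit 111 days ago vs limit 120 → met
3. OSHA safety training 172 days ago vs limit 180 → met
4. bonding capacity review 97 days ago vs limit 120 → met
5. surety bond $150,000 ≥ $135,000 → met
6. OSHA-30 certified supervisors 5 ≥ 3 → met
7. condition 'performs work above three stories' does not hold → requirement n/a → met
8. jobsite safety plan present → met
9. contractor registration certificate present → met
10. scaffold inspection 41 days ago vs limit 45 → met
11. fall-protection recertification 29 days ago vs limit 45 → met
Not met: 0 of 11

0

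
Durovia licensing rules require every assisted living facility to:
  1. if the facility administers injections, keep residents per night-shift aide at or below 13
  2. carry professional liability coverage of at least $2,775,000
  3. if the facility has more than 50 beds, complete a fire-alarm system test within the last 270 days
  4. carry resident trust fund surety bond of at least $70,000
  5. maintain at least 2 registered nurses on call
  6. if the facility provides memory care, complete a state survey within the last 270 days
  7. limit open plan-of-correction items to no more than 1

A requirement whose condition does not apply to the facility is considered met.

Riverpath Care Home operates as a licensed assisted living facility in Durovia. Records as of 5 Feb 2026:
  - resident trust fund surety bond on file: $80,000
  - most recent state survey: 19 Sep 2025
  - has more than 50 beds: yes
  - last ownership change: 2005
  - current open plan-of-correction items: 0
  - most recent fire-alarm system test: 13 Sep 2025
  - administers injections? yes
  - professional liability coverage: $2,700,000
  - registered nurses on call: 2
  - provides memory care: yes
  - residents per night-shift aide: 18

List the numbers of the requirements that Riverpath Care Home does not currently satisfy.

1. condition 'administers injections' holds; residents per night-shift aide 18 > 13 → not met
2. professional liability coverage $2,700,000 < $2,775,000 → not met
3. condition 'has more than 50 beds' holds; fire-alarm system test 145 days ago vs limit 270 → met
4. resident trust fund surety bond $80,000 ≥ $70,000 → met
5. registered nurses on call 2 ≥ 2 → met
6. condition 'provides memory care' holds; state survey 139 days ago vs limit 270 → met
7. open plan-of-correction items 0 ≤ 1 → met
Not met: 1, 2

1, 2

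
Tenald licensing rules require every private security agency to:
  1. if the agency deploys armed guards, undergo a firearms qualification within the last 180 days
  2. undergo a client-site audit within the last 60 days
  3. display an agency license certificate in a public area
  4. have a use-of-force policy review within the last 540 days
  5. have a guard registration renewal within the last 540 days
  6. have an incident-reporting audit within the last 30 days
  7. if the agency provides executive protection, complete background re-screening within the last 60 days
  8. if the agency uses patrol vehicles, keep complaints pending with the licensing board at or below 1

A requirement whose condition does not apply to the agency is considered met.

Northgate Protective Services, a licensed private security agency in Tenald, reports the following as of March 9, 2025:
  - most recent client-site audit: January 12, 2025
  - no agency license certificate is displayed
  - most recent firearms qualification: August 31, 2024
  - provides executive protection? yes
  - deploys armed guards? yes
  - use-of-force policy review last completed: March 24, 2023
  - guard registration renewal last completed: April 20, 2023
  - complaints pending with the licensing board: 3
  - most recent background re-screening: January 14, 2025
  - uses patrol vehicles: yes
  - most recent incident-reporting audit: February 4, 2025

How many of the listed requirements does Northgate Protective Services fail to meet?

6

1. condition 'deploys armed guards' holds; firearms qualification 190 days ago vs limit 180 → not met
2. client-site audit 56 days ago vs limit 60 → met
3. agency license certificate absent → not met
4. use-of-force policy review 716 days ago vs limit 540 → not met
5. guard registration renewal 689 days ago vs limit 540 → not met
6. incident-reporting audit 33 days ago vs limit 30 → not met
7. condition 'provides executive protection' holds; background re-screening 54 days ago vs limit 60 → met
8. condition 'uses patrol vehicles' holds; complaints pending with the licensing board 3 > 1 → not met
Not met: 6 of 8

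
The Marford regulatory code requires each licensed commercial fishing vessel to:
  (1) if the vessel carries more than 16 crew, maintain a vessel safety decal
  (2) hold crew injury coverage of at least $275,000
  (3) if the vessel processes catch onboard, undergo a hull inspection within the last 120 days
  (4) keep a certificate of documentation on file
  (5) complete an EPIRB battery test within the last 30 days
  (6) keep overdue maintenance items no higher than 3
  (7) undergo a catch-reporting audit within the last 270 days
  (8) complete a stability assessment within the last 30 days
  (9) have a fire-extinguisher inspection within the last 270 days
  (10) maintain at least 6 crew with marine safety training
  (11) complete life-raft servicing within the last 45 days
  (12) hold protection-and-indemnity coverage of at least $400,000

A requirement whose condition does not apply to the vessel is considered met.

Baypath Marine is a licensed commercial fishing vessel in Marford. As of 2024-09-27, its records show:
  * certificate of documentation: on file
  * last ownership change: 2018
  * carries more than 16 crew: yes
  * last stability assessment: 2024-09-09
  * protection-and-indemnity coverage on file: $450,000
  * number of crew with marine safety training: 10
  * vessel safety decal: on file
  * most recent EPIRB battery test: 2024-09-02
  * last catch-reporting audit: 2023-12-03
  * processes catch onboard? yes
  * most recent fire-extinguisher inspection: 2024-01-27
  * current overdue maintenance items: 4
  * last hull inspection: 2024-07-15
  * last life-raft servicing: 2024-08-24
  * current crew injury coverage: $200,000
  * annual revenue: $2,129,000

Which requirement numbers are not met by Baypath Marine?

1. condition 'carries more than 16 crew' holds; vessel safety decal present → met
2. crew injury coverage $200,000 < $275,000 → not met
3. condition 'processes catch onboard' holds; hull inspection 74 days ago vs limit 120 → met
4. certificate of documentation present → met
5. EPIRB battery test 25 days ago vs limit 30 → met
6. overdue maintenance items 4 > 3 → not met
7. catch-reporting audit 299 days ago vs limit 270 → not met
8. stability assessment 18 days ago vs limit 30 → met
9. fire-extinguisher inspection 244 days ago vs limit 270 → met
10. crew with marine safety training 10 ≥ 6 → met
11. life-raft servicing 34 days ago vs limit 45 → met
12. protection-and-indemnity coverage $450,000 ≥ $400,000 → met
Not met: 2, 6, 7

2, 6, 7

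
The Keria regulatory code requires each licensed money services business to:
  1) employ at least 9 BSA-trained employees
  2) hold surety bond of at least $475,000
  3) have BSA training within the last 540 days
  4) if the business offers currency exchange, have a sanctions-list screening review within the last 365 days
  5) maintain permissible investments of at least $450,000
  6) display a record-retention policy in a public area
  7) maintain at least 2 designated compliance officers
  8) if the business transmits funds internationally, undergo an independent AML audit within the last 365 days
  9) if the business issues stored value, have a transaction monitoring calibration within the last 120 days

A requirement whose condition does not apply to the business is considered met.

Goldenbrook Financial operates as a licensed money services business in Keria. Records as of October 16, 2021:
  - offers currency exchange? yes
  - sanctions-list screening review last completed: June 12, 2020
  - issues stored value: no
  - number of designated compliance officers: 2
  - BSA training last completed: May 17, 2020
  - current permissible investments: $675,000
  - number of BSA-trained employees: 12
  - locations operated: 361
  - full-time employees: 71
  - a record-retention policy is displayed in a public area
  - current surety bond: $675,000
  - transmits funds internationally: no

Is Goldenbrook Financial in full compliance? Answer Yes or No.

1. BSA-trained employees 12 ≥ 9 → met
2. surety bond $675,000 ≥ $475,000 → met
3. BSA training 517 days ago vs limit 540 → met
4. condition 'offers currency exchange' holds; sanctions-list screening review 491 days ago vs limit 365 → not met
5. permissible investments $675,000 ≥ $450,000 → met
6. record-retention policy present → met
7. designated compliance officers 2 ≥ 2 → met
8. condition 'transmits funds internationally' does not hold → requirement n/a → met
9. condition 'issues stored value' does not hold → requirement n/a → met
Not met: 4

No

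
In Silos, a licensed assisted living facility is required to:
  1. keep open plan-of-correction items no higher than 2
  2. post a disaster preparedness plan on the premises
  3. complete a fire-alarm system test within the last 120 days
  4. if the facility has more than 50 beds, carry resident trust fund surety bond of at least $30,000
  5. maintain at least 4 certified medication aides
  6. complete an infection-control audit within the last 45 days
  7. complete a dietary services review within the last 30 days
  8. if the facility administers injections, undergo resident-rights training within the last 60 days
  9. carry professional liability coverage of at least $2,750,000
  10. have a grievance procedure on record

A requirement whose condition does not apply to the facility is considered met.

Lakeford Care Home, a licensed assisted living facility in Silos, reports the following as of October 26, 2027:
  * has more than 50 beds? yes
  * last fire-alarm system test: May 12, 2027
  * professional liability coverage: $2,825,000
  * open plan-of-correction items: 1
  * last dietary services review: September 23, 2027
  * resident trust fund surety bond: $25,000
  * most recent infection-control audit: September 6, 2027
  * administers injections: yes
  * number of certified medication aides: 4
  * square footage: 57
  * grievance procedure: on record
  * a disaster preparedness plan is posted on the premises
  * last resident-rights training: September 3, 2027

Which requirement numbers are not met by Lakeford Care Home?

1. open plan-of-correction items 1 ≤ 2 → met
2. disaster preparedness plan present → met
3. fire-alarm system test 167 days ago vs limit 120 → not met
4. condition 'has more than 50 beds' holds; resident trust fund surety bond $25,000 < $30,000 → not met
5. certified medication aides 4 ≥ 4 → met
6. infection-control audit 50 days ago vs limit 45 → not met
7. dietary services review 33 days ago vs limit 30 → not met
8. condition 'administers injections' holds; resident-rights training 53 days ago vs limit 60 → met
9. professional liability coverage $2,825,000 ≥ $2,750,000 → met
10. grievance procedure present → met
Not met: 3, 4, 6, 7

3, 4, 6, 7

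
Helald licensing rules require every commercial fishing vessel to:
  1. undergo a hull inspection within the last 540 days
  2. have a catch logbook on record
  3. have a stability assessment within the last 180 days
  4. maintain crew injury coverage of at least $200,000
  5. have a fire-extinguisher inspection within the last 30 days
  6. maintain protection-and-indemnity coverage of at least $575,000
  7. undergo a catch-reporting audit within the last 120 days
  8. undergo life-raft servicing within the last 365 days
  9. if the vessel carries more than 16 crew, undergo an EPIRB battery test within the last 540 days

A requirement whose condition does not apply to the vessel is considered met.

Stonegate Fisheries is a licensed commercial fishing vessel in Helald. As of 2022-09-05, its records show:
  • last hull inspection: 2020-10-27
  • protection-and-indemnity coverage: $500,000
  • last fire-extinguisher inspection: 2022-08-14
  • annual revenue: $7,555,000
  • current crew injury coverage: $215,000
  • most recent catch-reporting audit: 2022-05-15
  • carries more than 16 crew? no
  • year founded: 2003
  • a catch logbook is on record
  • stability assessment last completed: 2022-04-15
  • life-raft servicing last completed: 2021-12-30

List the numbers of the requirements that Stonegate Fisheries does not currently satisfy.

1. hull inspection 678 days ago vs limit 540 → not met
2. catch logbook present → met
3. stability assessment 143 days ago vs limit 180 → met
4. crew injury coverage $215,000 ≥ $200,000 → met
5. fire-extinguisher inspection 22 days ago vs limit 30 → met
6. protection-and-indemnity coverage $500,000 < $575,000 → not met
7. catch-reporting audit 113 days ago vs limit 120 → met
8. life-raft servicing 249 days ago vs limit 365 → met
9. condition 'carries more than 16 crew' does not hold → requirement n/a → met
Not met: 1, 6

1, 6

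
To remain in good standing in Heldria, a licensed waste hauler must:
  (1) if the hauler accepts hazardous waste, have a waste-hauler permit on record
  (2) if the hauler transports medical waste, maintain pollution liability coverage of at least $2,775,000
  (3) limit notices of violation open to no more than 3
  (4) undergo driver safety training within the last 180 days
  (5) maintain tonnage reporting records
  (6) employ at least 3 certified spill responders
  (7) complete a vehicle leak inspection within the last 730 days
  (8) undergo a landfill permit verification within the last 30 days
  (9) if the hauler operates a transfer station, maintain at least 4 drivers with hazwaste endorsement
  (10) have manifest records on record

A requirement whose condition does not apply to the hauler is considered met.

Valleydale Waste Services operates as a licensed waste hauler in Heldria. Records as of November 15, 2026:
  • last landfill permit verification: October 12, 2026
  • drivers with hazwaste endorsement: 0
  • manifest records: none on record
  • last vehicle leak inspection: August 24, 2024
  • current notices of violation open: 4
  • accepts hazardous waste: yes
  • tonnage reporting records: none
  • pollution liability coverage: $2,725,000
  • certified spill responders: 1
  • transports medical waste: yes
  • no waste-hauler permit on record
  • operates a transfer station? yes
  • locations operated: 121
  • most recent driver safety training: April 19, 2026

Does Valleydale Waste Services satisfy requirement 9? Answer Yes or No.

9. condition 'operates a transfer station' holds; drivers with hazwaste endorsement 0 < 4 → not met

No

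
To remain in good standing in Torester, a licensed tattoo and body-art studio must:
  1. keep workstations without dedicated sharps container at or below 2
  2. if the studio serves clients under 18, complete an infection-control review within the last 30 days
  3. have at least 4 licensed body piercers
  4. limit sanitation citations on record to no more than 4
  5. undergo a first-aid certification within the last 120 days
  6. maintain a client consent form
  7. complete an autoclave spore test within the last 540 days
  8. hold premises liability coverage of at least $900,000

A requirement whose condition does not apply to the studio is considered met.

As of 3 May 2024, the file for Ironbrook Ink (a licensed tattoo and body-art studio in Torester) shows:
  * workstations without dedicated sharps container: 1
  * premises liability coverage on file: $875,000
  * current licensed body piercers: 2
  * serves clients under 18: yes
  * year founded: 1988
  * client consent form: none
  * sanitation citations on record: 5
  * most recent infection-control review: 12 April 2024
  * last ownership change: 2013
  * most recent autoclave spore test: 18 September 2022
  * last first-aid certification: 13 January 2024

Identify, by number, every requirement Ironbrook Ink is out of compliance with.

3, 4, 6, 7, 8

1. workstations without dedicated sharps container 1 ≤ 2 → met
2. condition 'serves clients under 18' holds; infection-control review 21 days ago vs limit 30 → met
3. licensed body piercers 2 < 4 → not met
4. sanitation citations on record 5 > 4 → not met
5. first-aid certification 111 days ago vs limit 120 → met
6. client consent form absent → not met
7. autoclave spore test 593 days ago vs limit 540 → not met
8. premises liability coverage $875,000 < $900,000 → not met
Not met: 3, 4, 6, 7, 8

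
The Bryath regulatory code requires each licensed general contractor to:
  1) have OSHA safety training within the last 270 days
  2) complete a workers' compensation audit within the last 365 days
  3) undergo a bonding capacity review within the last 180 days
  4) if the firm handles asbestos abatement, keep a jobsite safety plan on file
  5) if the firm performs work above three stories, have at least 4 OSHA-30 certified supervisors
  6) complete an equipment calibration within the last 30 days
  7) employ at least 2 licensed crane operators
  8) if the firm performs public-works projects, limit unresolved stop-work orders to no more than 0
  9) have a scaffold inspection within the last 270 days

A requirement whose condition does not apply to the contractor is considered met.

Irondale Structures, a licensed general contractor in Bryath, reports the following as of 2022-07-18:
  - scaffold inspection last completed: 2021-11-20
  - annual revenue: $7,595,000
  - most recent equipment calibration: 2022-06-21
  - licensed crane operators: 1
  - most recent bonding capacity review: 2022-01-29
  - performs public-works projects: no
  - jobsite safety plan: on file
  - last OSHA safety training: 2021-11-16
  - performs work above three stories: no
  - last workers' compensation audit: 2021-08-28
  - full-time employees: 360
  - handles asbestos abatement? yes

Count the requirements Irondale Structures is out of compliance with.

1. OSHA safety training 244 days ago vs limit 270 → met
2. workers' compensation audit 324 days ago vs limit 365 → met
3. bonding capacity review 170 days ago vs limit 180 → met
4. condition 'handles asbestos abatement' holds; jobsite safety plan present → met
5. condition 'performs work above three stories' does not hold → requirement n/a → met
6. equipment calibration 27 days ago vs limit 30 → met
7. licensed crane operators 1 < 2 → not met
8. condition 'performs public-works projects' does not hold → requirement n/a → met
9. scaffold inspection 240 days ago vs limit 270 → met
Not met: 1 of 9

1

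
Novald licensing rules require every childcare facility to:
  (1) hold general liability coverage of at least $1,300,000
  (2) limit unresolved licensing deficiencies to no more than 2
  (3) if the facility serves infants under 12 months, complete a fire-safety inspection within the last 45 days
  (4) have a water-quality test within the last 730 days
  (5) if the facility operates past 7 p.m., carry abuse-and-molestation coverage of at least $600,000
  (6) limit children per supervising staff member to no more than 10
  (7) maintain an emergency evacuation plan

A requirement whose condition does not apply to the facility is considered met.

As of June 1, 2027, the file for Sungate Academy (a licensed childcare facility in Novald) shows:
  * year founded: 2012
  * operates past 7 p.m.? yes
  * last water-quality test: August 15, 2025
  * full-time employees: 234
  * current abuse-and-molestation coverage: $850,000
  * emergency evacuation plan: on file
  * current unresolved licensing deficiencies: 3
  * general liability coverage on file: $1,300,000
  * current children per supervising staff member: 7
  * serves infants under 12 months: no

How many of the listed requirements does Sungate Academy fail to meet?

1. general liability coverage $1,300,000 ≥ $1,300,000 → met
2. unresolved licensing deficiencies 3 > 2 → not met
3. condition 'serves infants under 12 months' does not hold → requirement n/a → met
4. water-quality test 655 days ago vs limit 730 → met
5. condition 'operates past 7 p.m.' holds; abuse-and-molestation coverage $850,000 ≥ $600,000 → met
6. children per supervising staff member 7 ≤ 10 → met
7. emergency evacuation plan present → met
Not met: 1 of 7

1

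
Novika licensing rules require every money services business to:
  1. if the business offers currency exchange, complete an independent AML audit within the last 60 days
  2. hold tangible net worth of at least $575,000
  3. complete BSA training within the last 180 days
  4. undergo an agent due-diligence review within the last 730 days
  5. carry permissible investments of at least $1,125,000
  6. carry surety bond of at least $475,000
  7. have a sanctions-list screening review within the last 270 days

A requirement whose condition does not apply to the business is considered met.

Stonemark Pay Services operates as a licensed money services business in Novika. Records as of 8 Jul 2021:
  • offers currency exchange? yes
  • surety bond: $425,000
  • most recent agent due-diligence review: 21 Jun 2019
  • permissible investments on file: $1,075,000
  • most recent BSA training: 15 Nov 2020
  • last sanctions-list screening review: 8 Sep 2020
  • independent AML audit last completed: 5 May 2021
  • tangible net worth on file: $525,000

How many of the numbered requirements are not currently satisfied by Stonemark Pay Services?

7

1. condition 'offers currency exchange' holds; independent AML audit 64 days ago vs limit 60 → not met
2. tangible net worth $525,000 < $575,000 → not met
3. BSA training 235 days ago vs limit 180 → not met
4. agent due-diligence review 748 days ago vs limit 730 → not met
5. permissible investments $1,075,000 < $1,125,000 → not met
6. surety bond $425,000 < $475,000 → not met
7. sanctions-list screening review 303 days ago vs limit 270 → not met
Not met: 7 of 7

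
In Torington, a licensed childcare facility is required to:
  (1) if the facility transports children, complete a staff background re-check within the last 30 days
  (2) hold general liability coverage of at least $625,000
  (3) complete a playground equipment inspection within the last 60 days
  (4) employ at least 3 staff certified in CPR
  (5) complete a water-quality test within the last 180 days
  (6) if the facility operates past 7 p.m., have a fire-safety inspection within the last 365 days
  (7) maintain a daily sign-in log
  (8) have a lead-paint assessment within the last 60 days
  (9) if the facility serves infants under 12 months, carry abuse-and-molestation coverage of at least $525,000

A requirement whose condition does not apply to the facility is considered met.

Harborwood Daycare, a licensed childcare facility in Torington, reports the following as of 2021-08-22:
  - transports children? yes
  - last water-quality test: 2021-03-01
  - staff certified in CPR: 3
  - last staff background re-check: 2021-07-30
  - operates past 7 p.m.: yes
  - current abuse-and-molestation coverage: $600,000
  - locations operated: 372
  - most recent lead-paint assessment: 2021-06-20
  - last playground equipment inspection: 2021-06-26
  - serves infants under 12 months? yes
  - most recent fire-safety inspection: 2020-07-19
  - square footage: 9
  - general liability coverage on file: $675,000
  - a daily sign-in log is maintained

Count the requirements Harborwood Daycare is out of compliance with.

2

1. condition 'transports children' holds; staff background re-check 23 days ago vs limit 30 → met
2. general liability coverage $675,000 ≥ $625,000 → met
3. playground equipment inspection 57 days ago vs limit 60 → met
4. staff certified in CPR 3 ≥ 3 → met
5. water-quality test 174 days ago vs limit 180 → met
6. condition 'operates past 7 p.m.' holds; fire-safety inspection 399 days ago vs limit 365 → not met
7. daily sign-in log present → met
8. lead-paint assessment 63 days ago vs limit 60 → not met
9. condition 'serves infants under 12 months' holds; abuse-and-molestation coverage $600,000 ≥ $525,000 → met
Not met: 2 of 9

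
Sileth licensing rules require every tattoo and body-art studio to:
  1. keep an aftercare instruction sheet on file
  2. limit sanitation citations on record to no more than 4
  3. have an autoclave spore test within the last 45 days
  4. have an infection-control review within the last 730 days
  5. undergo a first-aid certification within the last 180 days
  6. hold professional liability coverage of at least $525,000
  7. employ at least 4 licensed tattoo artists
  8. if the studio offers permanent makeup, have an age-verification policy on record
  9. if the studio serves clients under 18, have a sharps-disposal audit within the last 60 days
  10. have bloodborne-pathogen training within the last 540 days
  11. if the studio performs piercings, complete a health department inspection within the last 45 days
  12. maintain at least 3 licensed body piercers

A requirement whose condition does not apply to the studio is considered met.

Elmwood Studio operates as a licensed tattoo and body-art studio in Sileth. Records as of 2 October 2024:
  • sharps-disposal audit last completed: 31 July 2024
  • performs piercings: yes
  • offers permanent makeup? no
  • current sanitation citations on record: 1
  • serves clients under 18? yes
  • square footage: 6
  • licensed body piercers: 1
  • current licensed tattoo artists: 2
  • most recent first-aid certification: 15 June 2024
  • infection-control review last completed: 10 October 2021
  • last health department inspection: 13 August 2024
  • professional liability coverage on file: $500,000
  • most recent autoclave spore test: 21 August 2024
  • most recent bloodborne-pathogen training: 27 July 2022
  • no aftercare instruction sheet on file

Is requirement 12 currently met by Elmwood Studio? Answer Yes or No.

12. licensed body piercers 1 < 3 → not met

No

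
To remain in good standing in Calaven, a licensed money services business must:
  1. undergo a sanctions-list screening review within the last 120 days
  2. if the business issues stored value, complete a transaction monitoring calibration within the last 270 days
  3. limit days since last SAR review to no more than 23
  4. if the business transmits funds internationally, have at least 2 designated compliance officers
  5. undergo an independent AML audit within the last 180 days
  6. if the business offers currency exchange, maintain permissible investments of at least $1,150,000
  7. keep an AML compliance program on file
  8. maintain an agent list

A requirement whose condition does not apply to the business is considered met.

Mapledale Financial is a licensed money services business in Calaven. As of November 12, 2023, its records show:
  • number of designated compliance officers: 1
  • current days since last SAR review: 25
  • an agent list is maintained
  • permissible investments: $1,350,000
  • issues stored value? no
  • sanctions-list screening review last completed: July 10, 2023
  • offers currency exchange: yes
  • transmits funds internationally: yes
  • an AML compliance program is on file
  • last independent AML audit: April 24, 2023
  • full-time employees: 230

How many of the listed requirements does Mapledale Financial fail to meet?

4

1. sanctions-list screening review 125 days ago vs limit 120 → not met
2. condition 'issues stored value' does not hold → requirement n/a → met
3. days since last SAR review 25 > 23 → not met
4. condition 'transmits funds internationally' holds; designated compliance officers 1 < 2 → not met
5. independent AML audit 202 days ago vs limit 180 → not met
6. condition 'offers currency exchange' holds; permissible investments $1,350,000 ≥ $1,150,000 → met
7. AML compliance program present → met
8. agent list present → met
Not met: 4 of 8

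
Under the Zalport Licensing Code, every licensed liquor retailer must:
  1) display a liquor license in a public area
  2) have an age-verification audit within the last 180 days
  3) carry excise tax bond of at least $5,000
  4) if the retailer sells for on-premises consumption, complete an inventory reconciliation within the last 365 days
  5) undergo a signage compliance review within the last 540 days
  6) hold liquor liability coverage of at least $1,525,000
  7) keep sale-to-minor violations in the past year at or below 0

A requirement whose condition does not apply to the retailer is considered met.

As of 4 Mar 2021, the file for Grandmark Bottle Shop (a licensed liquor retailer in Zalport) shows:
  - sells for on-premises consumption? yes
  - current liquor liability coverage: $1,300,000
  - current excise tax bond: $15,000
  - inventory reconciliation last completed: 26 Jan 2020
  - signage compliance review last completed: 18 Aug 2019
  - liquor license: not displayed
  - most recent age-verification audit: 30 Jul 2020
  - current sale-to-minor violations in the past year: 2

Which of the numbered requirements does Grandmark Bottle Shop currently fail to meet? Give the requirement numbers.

1. liquor license absent → not met
2. age-verification audit 217 days ago vs limit 180 → not met
3. excise tax bond $15,000 ≥ $5,000 → met
4. condition 'sells for on-premises consumption' holds; inventory reconciliation 403 days ago vs limit 365 → not met
5. signage compliance review 564 days ago vs limit 540 → not met
6. liquor liability coverage $1,300,000 < $1,525,000 → not met
7. sale-to-minor violations in the past year 2 > 0 → not met
Not met: 1, 2, 4, 5, 6, 7

1, 2, 4, 5, 6, 7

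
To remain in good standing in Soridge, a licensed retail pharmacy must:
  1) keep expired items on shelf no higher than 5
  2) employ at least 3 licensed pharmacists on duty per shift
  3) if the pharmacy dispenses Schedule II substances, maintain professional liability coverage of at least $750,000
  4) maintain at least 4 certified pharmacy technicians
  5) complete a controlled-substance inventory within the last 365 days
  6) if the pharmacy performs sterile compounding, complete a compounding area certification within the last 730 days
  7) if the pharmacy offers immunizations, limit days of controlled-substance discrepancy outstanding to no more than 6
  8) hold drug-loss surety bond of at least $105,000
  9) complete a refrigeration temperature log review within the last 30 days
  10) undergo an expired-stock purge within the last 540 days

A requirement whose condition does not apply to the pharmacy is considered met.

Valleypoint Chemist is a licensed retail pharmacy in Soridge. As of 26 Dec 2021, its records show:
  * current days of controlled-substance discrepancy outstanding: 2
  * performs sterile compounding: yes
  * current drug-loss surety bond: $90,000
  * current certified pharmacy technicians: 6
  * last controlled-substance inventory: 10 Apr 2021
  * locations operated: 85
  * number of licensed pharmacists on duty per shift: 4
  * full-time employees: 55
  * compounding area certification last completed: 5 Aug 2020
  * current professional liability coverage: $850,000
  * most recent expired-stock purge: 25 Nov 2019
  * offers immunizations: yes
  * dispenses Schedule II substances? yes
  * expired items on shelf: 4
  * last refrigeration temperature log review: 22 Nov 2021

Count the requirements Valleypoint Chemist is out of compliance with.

3

1. expired items on shelf 4 ≤ 5 → met
2. licensed pharmacists on duty per shift 4 ≥ 3 → met
3. condition 'dispenses Schedule II substances' holds; professional liability coverage $850,000 ≥ $750,000 → met
4. certified pharmacy technicians 6 ≥ 4 → met
5. controlled-substance inventory 260 days ago vs limit 365 → met
6. condition 'performs sterile compounding' holds; compounding area certification 508 days ago vs limit 730 → met
7. condition 'offers immunizations' holds; days of controlled-substance discrepancy outstanding 2 ≤ 6 → met
8. drug-loss surety bond $90,000 < $105,000 → not met
9. refrigeration temperature log review 34 days ago vs limit 30 → not met
10. expired-stock purge 762 days ago vs limit 540 → not met
Not met: 3 of 10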